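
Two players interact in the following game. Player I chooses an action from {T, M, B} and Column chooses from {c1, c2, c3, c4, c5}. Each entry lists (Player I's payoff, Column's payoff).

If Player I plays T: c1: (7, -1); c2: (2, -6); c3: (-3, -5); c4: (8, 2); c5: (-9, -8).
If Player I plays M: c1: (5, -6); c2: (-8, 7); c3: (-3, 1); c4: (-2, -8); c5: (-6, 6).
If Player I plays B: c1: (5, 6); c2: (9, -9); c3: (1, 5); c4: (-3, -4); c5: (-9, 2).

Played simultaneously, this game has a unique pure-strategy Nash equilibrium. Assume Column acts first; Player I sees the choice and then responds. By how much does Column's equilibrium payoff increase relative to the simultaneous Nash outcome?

4

Player I best-responds to each possible Column move:
- c1: BR = T, leader payoff -1.
- c2: BR = B, leader payoff -9.
- c3: BR = B, leader payoff 5.
- c4: BR = T, leader payoff 2.
- c5: BR = M, leader payoff 6.
Maximizing over -1, -9, 5, 2, 6, Column chooses c5. Subgame-perfect outcome: (M, c5) with payoffs (-6, 6).
Under simultaneous play:
Player I's best replies: c1→T; c2→B; c3→B; c4→T; c5→M.
Column's best replies: T→c4; M→c2; B→c1.
Only (T, c4) has each player best-responding; Nash payoffs (8, 2).
Column's commitment gain: 6 − 2 = 4.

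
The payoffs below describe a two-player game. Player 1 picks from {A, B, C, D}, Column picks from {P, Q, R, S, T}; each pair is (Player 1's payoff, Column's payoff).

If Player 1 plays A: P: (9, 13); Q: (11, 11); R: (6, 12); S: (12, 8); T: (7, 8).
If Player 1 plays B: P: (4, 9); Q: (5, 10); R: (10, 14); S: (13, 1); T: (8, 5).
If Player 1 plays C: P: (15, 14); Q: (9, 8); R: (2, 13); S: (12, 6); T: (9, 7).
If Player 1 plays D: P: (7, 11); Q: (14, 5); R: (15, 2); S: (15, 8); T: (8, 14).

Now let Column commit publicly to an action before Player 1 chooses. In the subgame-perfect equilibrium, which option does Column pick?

P

Player 1 best-responds to each possible Column move:
- P: BR = C, leader payoff 14.
- Q: BR = D, leader payoff 5.
- R: BR = D, leader payoff 2.
- S: BR = D, leader payoff 8.
- T: BR = C, leader payoff 7.
Among 14, 5, 2, 8, 7, the best is 14 at P. Subgame-perfect outcome: (C, P) with payoffs (15, 14).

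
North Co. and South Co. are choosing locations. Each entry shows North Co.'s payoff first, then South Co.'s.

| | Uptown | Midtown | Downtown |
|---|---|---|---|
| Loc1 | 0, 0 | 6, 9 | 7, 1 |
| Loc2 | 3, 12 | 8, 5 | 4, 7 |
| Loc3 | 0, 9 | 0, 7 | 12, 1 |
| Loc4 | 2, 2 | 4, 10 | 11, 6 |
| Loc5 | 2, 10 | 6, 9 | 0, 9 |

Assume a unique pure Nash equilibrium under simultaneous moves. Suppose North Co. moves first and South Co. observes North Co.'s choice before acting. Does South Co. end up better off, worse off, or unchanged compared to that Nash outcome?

Work backward from South Co.'s decision.
- Loc1: South Co. compares 0, 9, 1 and picks Midtown; North Co. would get 6.
- Loc2: South Co. compares 12, 5, 7 and picks Uptown; North Co. would get 3.
- Loc3: South Co. compares 9, 7, 1 and picks Uptown; North Co. would get 0.
- Loc4: South Co. compares 2, 10, 6 and picks Midtown; North Co. would get 4.
- Loc5: South Co. compares 10, 9, 9 and picks Uptown; North Co. would get 2.
Maximizing over 6, 3, 0, 4, 2, North Co. chooses Loc1. Subgame-perfect outcome: (Loc1, Midtown) with payoffs (6, 9).
For the simultaneous game, intersect best replies.
North Co.'s best replies: Uptown→Loc2; Midtown→Loc2; Downtown→Loc3.
South Co.'s best replies: Loc1→Midtown; Loc2→Uptown; Loc3→Uptown; Loc4→Midtown; Loc5→Uptown.
Only (Loc2, Uptown) has each player best-responding; Nash payoffs (3, 12).
South Co. earns 9 sequentially versus 12 at the Nash outcome: worse off.

worse off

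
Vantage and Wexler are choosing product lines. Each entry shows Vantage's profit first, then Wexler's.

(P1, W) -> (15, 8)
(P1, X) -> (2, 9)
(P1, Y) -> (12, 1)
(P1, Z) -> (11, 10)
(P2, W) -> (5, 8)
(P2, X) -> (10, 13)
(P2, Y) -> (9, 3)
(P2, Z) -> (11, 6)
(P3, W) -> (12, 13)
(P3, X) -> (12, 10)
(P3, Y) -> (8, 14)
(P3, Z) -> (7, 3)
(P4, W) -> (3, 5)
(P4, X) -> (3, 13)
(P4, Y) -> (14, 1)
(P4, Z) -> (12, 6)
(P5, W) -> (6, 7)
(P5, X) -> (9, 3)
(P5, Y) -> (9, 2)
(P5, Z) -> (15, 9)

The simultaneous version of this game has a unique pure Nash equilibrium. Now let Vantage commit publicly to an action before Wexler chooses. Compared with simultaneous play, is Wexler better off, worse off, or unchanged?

Solve by backward induction (Vantage leads).
- P1: Wexler compares 8, 9, 1, 10 and picks Z; Vantage would get 11.
- P2: Wexler compares 8, 13, 3, 6 and picks X; Vantage would get 10.
- P3: Wexler compares 13, 10, 14, 3 and picks Y; Vantage would get 8.
- P4: Wexler compares 5, 13, 1, 6 and picks X; Vantage would get 3.
- P5: Wexler compares 7, 3, 2, 9 and picks Z; Vantage would get 15.
Vantage's induced payoffs are 11, 10, 8, 3, 15, so Vantage commits to P5. Subgame-perfect outcome: (P5, Z) with payoffs (15, 9).
For the simultaneous game, intersect best replies.
Vantage's best replies: W→P1; X→P3; Y→P4; Z→P5.
Wexler's best replies: P1→Z; P2→X; P3→Y; P4→X; P5→Z.
The unique mutual best reply is (P5, Z), giving (15, 9).
Wexler earns 9 sequentially versus 9 at the Nash outcome: unchanged.

unchanged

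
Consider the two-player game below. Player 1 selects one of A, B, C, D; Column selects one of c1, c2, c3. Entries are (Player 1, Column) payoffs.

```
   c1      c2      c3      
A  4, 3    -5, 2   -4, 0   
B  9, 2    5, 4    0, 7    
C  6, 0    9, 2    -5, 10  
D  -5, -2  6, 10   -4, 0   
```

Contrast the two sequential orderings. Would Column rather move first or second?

If Player 1 leads: Column's best replies are A→c1, B→c3, C→c3, D→c2; Player 1's induced payoffs 4, 0, -5, 6; outcome (D, c2), payoffs (6, 10).
If Column leads: Player 1's best replies are c1→B, c2→C, c3→B; Column's induced payoffs 2, 2, 7; outcome (B, c3), payoffs (0, 7).
Column gets 7 moving first and 10 moving second, so Column prefers to move second.

second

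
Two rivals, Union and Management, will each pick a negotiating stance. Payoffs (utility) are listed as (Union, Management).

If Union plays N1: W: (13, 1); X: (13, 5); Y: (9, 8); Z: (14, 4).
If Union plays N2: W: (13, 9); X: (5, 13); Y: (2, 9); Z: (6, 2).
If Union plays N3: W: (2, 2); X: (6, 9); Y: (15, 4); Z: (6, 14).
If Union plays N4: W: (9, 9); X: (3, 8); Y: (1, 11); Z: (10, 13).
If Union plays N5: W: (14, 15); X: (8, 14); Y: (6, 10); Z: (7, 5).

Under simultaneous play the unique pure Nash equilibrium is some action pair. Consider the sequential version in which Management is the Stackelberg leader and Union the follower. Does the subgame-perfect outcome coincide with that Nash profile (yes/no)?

Backward induction with Management moving first.
- W: BR = N5, leader payoff 15.
- X: BR = N1, leader payoff 5.
- Y: BR = N3, leader payoff 4.
- Z: BR = N1, leader payoff 4.
Management's induced payoffs are 15, 5, 4, 4, so Management commits to W. Subgame-perfect outcome: (N5, W) with payoffs (14, 15).
Under simultaneous play:
Union's best replies: W→N5; X→N1; Y→N3; Z→N1.
Management's best replies: N1→Y; N2→X; N3→Z; N4→Z; N5→W.
The unique mutual best reply is (N5, W), giving (14, 15).
Sequential outcome (N5, W) coincides with the Nash profile (N5, W).

yes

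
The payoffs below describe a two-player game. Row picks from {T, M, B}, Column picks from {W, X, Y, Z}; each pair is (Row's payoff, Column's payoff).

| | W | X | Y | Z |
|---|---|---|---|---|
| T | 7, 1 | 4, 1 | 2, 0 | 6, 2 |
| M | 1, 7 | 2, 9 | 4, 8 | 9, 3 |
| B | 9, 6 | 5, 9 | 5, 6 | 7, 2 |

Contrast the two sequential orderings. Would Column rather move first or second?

first

If Row leads: Column's best replies are T→Z, M→X, B→X; Row's induced payoffs 6, 2, 5; outcome (T, Z), payoffs (6, 2).
If Column leads: Row's best replies are W→B, X→B, Y→B, Z→M; Column's induced payoffs 6, 9, 6, 3; outcome (B, X), payoffs (5, 9).
Column gets 9 moving first and 2 moving second, so Column prefers to move first.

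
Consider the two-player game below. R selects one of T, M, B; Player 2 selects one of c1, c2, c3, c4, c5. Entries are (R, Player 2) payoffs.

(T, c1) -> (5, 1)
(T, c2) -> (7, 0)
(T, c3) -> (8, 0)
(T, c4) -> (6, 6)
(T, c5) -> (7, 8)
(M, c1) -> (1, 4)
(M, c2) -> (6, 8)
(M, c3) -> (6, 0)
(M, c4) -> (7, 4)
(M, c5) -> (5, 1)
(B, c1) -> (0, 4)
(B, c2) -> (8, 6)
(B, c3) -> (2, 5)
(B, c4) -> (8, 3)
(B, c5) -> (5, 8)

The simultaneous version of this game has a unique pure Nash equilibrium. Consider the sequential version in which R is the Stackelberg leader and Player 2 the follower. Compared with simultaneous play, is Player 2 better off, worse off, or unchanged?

Work backward from Player 2's decision.
- T → Player 2 plays c5 (best of 1, 0, 0, 6, 8); R gets 7.
- M → Player 2 plays c2 (best of 4, 8, 0, 4, 1); R gets 6.
- B → Player 2 plays c5 (best of 4, 6, 5, 3, 8); R gets 5.
Maximizing over 7, 6, 5, R chooses T. Subgame-perfect outcome: (T, c5) with payoffs (7, 8).
Under simultaneous play:
R's best replies: c1→T; c2→B; c3→T; c4→B; c5→T.
Player 2's best replies: T→c5; M→c2; B→c5.
Only (T, c5) has each player best-responding; Nash payoffs (7, 8).
Player 2 earns 8 sequentially versus 8 at the Nash outcome: unchanged.

unchanged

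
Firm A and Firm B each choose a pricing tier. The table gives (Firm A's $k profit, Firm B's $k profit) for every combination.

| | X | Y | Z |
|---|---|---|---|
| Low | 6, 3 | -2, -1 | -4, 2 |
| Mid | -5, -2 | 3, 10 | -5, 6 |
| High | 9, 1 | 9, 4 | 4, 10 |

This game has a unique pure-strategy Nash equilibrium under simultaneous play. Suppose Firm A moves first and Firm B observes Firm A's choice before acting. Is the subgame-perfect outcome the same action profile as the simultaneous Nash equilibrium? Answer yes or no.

Work backward from Firm B's decision.
- Low → Firm B plays X (best of 3, -1, 2); Firm A gets 6.
- Mid → Firm B plays Y (best of -2, 10, 6); Firm A gets 3.
- High → Firm B plays Z (best of 1, 4, 10); Firm A gets 4.
Firm A's induced payoffs are 6, 3, 4, so Firm A commits to Low. Subgame-perfect outcome: (Low, X) with payoffs (6, 3).
Now find the simultaneous Nash equilibrium.
Firm A's best replies: X→High; Y→High; Z→High.
Firm B's best replies: Low→X; Mid→Y; High→Z.
The unique mutual best reply is (High, Z), giving (4, 10).
Sequential outcome (Low, X) differs from the Nash profile (High, Z).

no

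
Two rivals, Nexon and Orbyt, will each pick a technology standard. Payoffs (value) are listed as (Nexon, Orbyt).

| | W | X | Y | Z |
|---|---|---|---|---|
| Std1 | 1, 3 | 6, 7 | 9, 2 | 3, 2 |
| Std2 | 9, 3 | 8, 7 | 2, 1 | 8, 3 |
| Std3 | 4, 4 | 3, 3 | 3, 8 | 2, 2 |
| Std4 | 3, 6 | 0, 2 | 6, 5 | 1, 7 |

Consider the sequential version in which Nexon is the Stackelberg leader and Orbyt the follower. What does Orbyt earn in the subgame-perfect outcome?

Orbyt best-responds to each possible Nexon move:
- Std1 → Orbyt plays X (best of 3, 7, 2, 2); Nexon gets 6.
- Std2 → Orbyt plays X (best of 3, 7, 1, 3); Nexon gets 8.
- Std3 → Orbyt plays Y (best of 4, 3, 8, 2); Nexon gets 3.
- Std4 → Orbyt plays Z (best of 6, 2, 5, 7); Nexon gets 1.
Maximizing over 6, 8, 3, 1, Nexon chooses Std2. Subgame-perfect outcome: (Std2, X) with payoffs (8, 7).

7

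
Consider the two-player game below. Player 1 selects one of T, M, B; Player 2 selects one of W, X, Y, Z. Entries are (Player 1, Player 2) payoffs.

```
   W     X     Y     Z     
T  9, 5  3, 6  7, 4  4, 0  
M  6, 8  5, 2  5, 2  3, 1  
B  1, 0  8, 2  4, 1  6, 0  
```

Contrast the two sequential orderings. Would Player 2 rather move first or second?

If Player 1 leads: Player 2's best replies are T→X, M→W, B→X; Player 1's induced payoffs 3, 6, 8; outcome (B, X), payoffs (8, 2).
If Player 2 leads: Player 1's best replies are W→T, X→B, Y→T, Z→B; Player 2's induced payoffs 5, 2, 4, 0; outcome (T, W), payoffs (9, 5).
Player 2 gets 5 moving first and 2 moving second, so Player 2 prefers to move first.

first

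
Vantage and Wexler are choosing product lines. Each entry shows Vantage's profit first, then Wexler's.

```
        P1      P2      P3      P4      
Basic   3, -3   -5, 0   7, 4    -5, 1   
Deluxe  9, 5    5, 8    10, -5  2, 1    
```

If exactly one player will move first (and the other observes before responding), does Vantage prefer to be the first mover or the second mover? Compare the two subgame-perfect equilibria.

first

If Vantage leads: Wexler's best replies are Basic→P3, Deluxe→P2; Vantage's induced payoffs 7, 5; outcome (Basic, P3), payoffs (7, 4).
If Wexler leads: Vantage's best replies are P1→Deluxe, P2→Deluxe, P3→Deluxe, P4→Deluxe; Wexler's induced payoffs 5, 8, -5, 1; outcome (Deluxe, P2), payoffs (5, 8).
Vantage gets 7 moving first and 5 moving second, so Vantage prefers to move first.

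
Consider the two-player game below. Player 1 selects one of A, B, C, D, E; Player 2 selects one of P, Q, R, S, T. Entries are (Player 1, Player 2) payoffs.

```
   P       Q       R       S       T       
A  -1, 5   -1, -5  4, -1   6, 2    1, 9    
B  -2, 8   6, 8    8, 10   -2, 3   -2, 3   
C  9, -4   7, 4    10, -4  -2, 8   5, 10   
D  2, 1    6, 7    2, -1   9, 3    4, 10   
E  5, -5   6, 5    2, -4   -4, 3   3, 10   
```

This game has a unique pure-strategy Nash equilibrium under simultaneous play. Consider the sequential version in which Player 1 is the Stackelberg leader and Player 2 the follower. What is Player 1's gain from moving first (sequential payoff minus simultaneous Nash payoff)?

3

Backward induction with Player 1 moving first.
- A: BR = T, leader payoff 1.
- B: BR = R, leader payoff 8.
- C: BR = T, leader payoff 5.
- D: BR = T, leader payoff 4.
- E: BR = T, leader payoff 3.
Maximizing over 1, 8, 5, 4, 3, Player 1 chooses B. Subgame-perfect outcome: (B, R) with payoffs (8, 10).
Under simultaneous play:
Player 1's best replies: P→C; Q→C; R→C; S→D; T→C.
Player 2's best replies: A→T; B→R; C→T; D→T; E→T.
Only (C, T) has each player best-responding; Nash payoffs (5, 10).
Player 1's commitment gain: 8 − 5 = 3.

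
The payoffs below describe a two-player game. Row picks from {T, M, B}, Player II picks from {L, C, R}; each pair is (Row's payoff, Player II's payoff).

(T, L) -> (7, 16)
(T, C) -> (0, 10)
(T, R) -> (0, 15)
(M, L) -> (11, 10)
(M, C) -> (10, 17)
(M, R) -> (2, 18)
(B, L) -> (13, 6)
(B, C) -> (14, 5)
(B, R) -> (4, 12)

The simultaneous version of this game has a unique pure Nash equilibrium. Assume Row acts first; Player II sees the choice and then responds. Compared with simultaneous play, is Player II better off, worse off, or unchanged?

Backward induction with Row moving first.
- T: Player II compares 16, 10, 15 and picks L; Row would get 7.
- M: Player II compares 10, 17, 18 and picks R; Row would get 2.
- B: Player II compares 6, 5, 12 and picks R; Row would get 4.
Maximizing over 7, 2, 4, Row chooses T. Subgame-perfect outcome: (T, L) with payoffs (7, 16).
Under simultaneous play:
Row's best replies: L→B; C→B; R→B.
Player II's best replies: T→L; M→R; B→R.
Only (B, R) has each player best-responding; Nash payoffs (4, 12).
Player II earns 16 sequentially versus 12 at the Nash outcome: better off.

better off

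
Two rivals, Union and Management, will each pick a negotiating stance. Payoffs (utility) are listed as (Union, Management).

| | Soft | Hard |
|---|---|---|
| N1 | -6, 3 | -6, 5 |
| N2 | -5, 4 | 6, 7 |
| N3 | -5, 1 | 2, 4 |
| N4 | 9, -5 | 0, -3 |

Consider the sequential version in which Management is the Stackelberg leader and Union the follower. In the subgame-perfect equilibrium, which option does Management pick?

Hard

Solve by backward induction (Management leads).
- Soft: Union compares -6, -5, -5, 9 and picks N4; Management would get -5.
- Hard: Union compares -6, 6, 2, 0 and picks N2; Management would get 7.
Maximizing over -5, 7, Management chooses Hard. Subgame-perfect outcome: (N2, Hard) with payoffs (6, 7).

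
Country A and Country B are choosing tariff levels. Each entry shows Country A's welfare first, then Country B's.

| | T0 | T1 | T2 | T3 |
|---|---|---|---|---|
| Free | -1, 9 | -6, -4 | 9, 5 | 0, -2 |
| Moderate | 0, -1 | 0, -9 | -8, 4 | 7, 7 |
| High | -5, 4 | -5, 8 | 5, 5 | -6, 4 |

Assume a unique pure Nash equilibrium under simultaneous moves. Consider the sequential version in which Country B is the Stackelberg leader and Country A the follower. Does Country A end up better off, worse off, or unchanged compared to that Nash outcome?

unchanged

Backward induction with Country B moving first.
- T0: Country A compares -1, 0, -5 and picks Moderate; Country B would get -1.
- T1: Country A compares -6, 0, -5 and picks Moderate; Country B would get -9.
- T2: Country A compares 9, -8, 5 and picks Free; Country B would get 5.
- T3: Country A compares 0, 7, -6 and picks Moderate; Country B would get 7.
Country B's induced payoffs are -1, -9, 5, 7, so Country B commits to T3. Subgame-perfect outcome: (Moderate, T3) with payoffs (7, 7).
Under simultaneous play:
Country A's best replies: T0→Moderate; T1→Moderate; T2→Free; T3→Moderate.
Country B's best replies: Free→T0; Moderate→T3; High→T1.
Only (Moderate, T3) has each player best-responding; Nash payoffs (7, 7).
Country A earns 7 sequentially versus 7 at the Nash outcome: unchanged.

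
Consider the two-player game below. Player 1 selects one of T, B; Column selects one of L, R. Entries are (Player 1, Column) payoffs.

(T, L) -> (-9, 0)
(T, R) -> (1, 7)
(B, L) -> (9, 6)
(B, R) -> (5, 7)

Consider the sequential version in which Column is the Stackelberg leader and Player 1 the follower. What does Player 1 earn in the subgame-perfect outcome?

Work backward from Player 1's decision.
- L → Player 1 plays B (best of -9, 9); Column gets 6.
- R → Player 1 plays B (best of 1, 5); Column gets 7.
Among 6, 7, the best is 7 at R. Subgame-perfect outcome: (B, R) with payoffs (5, 7).

5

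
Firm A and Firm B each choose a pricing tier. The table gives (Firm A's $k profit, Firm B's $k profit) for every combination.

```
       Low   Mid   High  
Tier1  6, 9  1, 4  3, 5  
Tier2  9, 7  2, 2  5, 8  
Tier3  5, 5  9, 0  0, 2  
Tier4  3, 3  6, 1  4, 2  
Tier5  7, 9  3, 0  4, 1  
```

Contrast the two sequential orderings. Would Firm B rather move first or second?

If Firm A leads: Firm B's best replies are Tier1→Low, Tier2→High, Tier3→Low, Tier4→Low, Tier5→Low; Firm A's induced payoffs 6, 5, 5, 3, 7; outcome (Tier5, Low), payoffs (7, 9).
If Firm B leads: Firm A's best replies are Low→Tier2, Mid→Tier3, High→Tier2; Firm B's induced payoffs 7, 0, 8; outcome (Tier2, High), payoffs (5, 8).
Firm B gets 8 moving first and 9 moving second, so Firm B prefers to move second.

second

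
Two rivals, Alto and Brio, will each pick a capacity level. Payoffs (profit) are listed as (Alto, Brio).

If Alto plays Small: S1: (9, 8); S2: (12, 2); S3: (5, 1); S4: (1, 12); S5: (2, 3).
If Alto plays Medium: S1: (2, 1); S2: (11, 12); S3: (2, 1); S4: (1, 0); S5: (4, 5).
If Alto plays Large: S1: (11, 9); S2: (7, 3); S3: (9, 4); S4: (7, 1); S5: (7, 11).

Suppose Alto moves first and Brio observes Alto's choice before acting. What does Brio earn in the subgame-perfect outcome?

12

Backward induction with Alto moving first.
- Small: BR = S4, leader payoff 1.
- Medium: BR = S2, leader payoff 11.
- Large: BR = S5, leader payoff 7.
Alto's induced payoffs are 1, 11, 7, so Alto commits to Medium. Subgame-perfect outcome: (Medium, S2) with payoffs (11, 12).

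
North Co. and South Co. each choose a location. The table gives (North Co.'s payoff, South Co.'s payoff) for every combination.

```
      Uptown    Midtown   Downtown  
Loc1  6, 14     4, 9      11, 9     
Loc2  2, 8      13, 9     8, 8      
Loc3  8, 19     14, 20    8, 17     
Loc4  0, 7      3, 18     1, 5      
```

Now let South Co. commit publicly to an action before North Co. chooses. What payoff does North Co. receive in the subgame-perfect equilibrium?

Work backward from North Co.'s decision.
- Uptown: BR = Loc3, leader payoff 19.
- Midtown: BR = Loc3, leader payoff 20.
- Downtown: BR = Loc1, leader payoff 9.
Maximizing over 19, 20, 9, South Co. chooses Midtown. Subgame-perfect outcome: (Loc3, Midtown) with payoffs (14, 20).

14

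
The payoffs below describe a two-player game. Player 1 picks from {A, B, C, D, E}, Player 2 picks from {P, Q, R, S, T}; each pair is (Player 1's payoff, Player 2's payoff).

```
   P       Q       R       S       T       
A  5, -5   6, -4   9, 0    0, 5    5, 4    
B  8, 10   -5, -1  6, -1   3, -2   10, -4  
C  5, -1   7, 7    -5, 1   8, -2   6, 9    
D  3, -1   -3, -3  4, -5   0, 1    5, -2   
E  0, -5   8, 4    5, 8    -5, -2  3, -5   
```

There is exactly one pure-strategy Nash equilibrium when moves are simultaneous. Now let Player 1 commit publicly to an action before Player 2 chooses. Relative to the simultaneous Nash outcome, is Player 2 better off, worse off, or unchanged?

unchanged

Work backward from Player 2's decision.
- A: Player 2 compares -5, -4, 0, 5, 4 and picks S; Player 1 would get 0.
- B: Player 2 compares 10, -1, -1, -2, -4 and picks P; Player 1 would get 8.
- C: Player 2 compares -1, 7, 1, -2, 9 and picks T; Player 1 would get 6.
- D: Player 2 compares -1, -3, -5, 1, -2 and picks S; Player 1 would get 0.
- E: Player 2 compares -5, 4, 8, -2, -5 and picks R; Player 1 would get 5.
Maximizing over 0, 8, 6, 0, 5, Player 1 chooses B. Subgame-perfect outcome: (B, P) with payoffs (8, 10).
Now find the simultaneous Nash equilibrium.
Player 1's best replies: P→B; Q→E; R→A; S→C; T→B.
Player 2's best replies: A→S; B→P; C→T; D→S; E→R.
The unique mutual best reply is (B, P), giving (8, 10).
Player 2 earns 10 sequentially versus 10 at the Nash outcome: unchanged.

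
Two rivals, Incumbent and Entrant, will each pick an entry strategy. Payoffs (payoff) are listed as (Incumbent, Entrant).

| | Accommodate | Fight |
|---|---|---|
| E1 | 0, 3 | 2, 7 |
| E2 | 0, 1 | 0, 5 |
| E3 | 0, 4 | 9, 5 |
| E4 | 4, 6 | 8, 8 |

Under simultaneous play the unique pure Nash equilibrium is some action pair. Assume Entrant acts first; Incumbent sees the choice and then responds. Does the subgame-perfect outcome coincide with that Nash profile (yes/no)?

no

Solve by backward induction (Entrant leads).
- Accommodate: Incumbent compares 0, 0, 0, 4 and picks E4; Entrant would get 6.
- Fight: Incumbent compares 2, 0, 9, 8 and picks E3; Entrant would get 5.
Among 6, 5, the best is 6 at Accommodate. Subgame-perfect outcome: (E4, Accommodate) with payoffs (4, 6).
For the simultaneous game, intersect best replies.
Incumbent's best replies: Accommodate→E4; Fight→E3.
Entrant's best replies: E1→Fight; E2→Fight; E3→Fight; E4→Fight.
The unique mutual best reply is (E3, Fight), giving (9, 5).
Sequential outcome (E4, Accommodate) differs from the Nash profile (E3, Fight).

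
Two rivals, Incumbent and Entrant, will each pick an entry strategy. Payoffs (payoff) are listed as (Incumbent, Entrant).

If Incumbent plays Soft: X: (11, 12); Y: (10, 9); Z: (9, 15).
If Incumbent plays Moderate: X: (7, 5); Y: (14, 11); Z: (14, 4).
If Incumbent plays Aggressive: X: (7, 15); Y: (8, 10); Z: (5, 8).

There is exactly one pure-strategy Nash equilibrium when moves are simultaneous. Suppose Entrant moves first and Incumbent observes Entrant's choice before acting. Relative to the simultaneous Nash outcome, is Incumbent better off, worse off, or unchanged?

Solve by backward induction (Entrant leads).
- X: Incumbent compares 11, 7, 7 and picks Soft; Entrant would get 12.
- Y: Incumbent compares 10, 14, 8 and picks Moderate; Entrant would get 11.
- Z: Incumbent compares 9, 14, 5 and picks Moderate; Entrant would get 4.
Maximizing over 12, 11, 4, Entrant chooses X. Subgame-perfect outcome: (Soft, X) with payoffs (11, 12).
For the simultaneous game, intersect best replies.
Incumbent's best replies: X→Soft; Y→Moderate; Z→Moderate.
Entrant's best replies: Soft→Z; Moderate→Y; Aggressive→X.
The unique mutual best reply is (Moderate, Y), giving (14, 11).
Incumbent earns 11 sequentially versus 14 at the Nash outcome: worse off.

worse off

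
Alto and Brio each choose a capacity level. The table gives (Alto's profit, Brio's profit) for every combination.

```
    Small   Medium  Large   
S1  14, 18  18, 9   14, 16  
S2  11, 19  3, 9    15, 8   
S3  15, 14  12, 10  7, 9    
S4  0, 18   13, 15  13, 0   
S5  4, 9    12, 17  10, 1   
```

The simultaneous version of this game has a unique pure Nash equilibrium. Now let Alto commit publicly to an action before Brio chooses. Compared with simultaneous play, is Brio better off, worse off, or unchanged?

unchanged

Backward induction with Alto moving first.
- S1 → Brio plays Small (best of 18, 9, 16); Alto gets 14.
- S2 → Brio plays Small (best of 19, 9, 8); Alto gets 11.
- S3 → Brio plays Small (best of 14, 10, 9); Alto gets 15.
- S4 → Brio plays Small (best of 18, 15, 0); Alto gets 0.
- S5 → Brio plays Medium (best of 9, 17, 1); Alto gets 12.
Maximizing over 14, 11, 15, 0, 12, Alto chooses S3. Subgame-perfect outcome: (S3, Small) with payoffs (15, 14).
For the simultaneous game, intersect best replies.
Alto's best replies: Small→S3; Medium→S1; Large→S2.
Brio's best replies: S1→Small; S2→Small; S3→Small; S4→Small; S5→Medium.
The unique mutual best reply is (S3, Small), giving (15, 14).
Brio earns 14 sequentially versus 14 at the Nash outcome: unchanged.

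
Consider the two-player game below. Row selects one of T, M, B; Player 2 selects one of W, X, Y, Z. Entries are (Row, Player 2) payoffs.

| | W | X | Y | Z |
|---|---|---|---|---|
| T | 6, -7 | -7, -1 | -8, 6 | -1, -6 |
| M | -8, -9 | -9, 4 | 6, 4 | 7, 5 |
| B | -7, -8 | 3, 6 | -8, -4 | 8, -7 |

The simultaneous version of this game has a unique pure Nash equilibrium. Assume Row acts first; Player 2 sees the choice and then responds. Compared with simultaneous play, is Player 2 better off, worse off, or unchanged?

worse off

Player 2 best-responds to each possible Row move:
- T → Player 2 plays Y (best of -7, -1, 6, -6); Row gets -8.
- M → Player 2 plays Z (best of -9, 4, 4, 5); Row gets 7.
- B → Player 2 plays X (best of -8, 6, -4, -7); Row gets 3.
Row's induced payoffs are -8, 7, 3, so Row commits to M. Subgame-perfect outcome: (M, Z) with payoffs (7, 5).
For the simultaneous game, intersect best replies.
Row's best replies: W→T; X→B; Y→M; Z→B.
Player 2's best replies: T→Y; M→Z; B→X.
The unique mutual best reply is (B, X), giving (3, 6).
Player 2 earns 5 sequentially versus 6 at the Nash outcome: worse off.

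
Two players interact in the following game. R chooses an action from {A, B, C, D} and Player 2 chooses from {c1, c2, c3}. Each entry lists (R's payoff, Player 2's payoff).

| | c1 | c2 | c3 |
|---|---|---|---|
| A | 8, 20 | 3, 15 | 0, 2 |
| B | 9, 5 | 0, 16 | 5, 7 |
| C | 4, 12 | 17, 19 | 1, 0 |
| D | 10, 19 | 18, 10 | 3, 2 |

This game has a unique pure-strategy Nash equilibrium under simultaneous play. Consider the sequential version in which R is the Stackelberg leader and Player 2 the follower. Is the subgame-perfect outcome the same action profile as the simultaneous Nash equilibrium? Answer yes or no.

Solve by backward induction (R leads).
- A: BR = c1, leader payoff 8.
- B: BR = c2, leader payoff 0.
- C: BR = c2, leader payoff 17.
- D: BR = c1, leader payoff 10.
Among 8, 0, 17, 10, the best is 17 at C. Subgame-perfect outcome: (C, c2) with payoffs (17, 19).
For the simultaneous game, intersect best replies.
R's best replies: c1→D; c2→D; c3→B.
Player 2's best replies: A→c1; B→c2; C→c2; D→c1.
Only (D, c1) has each player best-responding; Nash payoffs (10, 19).
Sequential outcome (C, c2) differs from the Nash profile (D, c1).

no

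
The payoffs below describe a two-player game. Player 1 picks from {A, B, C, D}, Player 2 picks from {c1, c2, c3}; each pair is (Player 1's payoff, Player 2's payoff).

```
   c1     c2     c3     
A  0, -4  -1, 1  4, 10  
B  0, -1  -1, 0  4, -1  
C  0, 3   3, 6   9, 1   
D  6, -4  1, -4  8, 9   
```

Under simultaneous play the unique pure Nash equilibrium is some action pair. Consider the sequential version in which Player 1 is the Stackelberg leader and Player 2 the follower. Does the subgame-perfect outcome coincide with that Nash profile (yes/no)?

Player 2 best-responds to each possible Player 1 move:
- A → Player 2 plays c3 (best of -4, 1, 10); Player 1 gets 4.
- B → Player 2 plays c2 (best of -1, 0, -1); Player 1 gets -1.
- C → Player 2 plays c2 (best of 3, 6, 1); Player 1 gets 3.
- D → Player 2 plays c3 (best of -4, -4, 9); Player 1 gets 8.
Among 4, -1, 3, 8, the best is 8 at D. Subgame-perfect outcome: (D, c3) with payoffs (8, 9).
Now find the simultaneous Nash equilibrium.
Player 1's best replies: c1→D; c2→C; c3→C.
Player 2's best replies: A→c3; B→c2; C→c2; D→c3.
The unique mutual best reply is (C, c2), giving (3, 6).
Sequential outcome (D, c3) differs from the Nash profile (C, c2).

no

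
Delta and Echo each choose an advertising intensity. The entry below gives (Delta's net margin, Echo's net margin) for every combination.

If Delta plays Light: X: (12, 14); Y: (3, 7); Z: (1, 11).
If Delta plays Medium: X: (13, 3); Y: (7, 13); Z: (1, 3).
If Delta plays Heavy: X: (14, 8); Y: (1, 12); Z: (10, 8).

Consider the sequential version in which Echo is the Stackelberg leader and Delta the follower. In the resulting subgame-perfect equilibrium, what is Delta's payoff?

7

Delta best-responds to each possible Echo move:
- X: BR = Heavy, leader payoff 8.
- Y: BR = Medium, leader payoff 13.
- Z: BR = Heavy, leader payoff 8.
Among 8, 13, 8, the best is 13 at Y. Subgame-perfect outcome: (Medium, Y) with payoffs (7, 13).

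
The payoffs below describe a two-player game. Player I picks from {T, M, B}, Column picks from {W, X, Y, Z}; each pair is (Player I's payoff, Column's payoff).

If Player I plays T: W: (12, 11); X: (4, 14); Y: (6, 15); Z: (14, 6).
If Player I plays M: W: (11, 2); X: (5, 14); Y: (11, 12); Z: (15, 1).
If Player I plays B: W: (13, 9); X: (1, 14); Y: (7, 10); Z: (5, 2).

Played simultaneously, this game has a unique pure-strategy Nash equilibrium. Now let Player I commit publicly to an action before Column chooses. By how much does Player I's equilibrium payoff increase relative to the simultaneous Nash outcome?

1

Solve by backward induction (Player I leads).
- T → Column plays Y (best of 11, 14, 15, 6); Player I gets 6.
- M → Column plays X (best of 2, 14, 12, 1); Player I gets 5.
- B → Column plays X (best of 9, 14, 10, 2); Player I gets 1.
Among 6, 5, 1, the best is 6 at T. Subgame-perfect outcome: (T, Y) with payoffs (6, 15).
For the simultaneous game, intersect best replies.
Player I's best replies: W→B; X→M; Y→M; Z→M.
Column's best replies: T→Y; M→X; B→X.
Only (M, X) has each player best-responding; Nash payoffs (5, 14).
Player I's commitment gain: 6 − 5 = 1.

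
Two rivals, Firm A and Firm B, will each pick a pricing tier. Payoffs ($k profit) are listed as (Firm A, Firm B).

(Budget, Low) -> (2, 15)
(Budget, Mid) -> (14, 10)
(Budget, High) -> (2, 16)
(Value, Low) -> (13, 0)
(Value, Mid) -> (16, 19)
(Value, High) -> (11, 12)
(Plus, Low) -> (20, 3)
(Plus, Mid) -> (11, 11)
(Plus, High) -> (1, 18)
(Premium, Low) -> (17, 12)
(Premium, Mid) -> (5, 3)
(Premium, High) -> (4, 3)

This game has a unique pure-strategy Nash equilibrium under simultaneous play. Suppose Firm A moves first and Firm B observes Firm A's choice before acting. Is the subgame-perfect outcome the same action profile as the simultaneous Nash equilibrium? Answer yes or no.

no

Solve by backward induction (Firm A leads).
- Budget: Firm B compares 15, 10, 16 and picks High; Firm A would get 2.
- Value: Firm B compares 0, 19, 12 and picks Mid; Firm A would get 16.
- Plus: Firm B compares 3, 11, 18 and picks High; Firm A would get 1.
- Premium: Firm B compares 12, 3, 3 and picks Low; Firm A would get 17.
Among 2, 16, 1, 17, the best is 17 at Premium. Subgame-perfect outcome: (Premium, Low) with payoffs (17, 12).
Under simultaneous play:
Firm A's best replies: Low→Plus; Mid→Value; High→Value.
Firm B's best replies: Budget→High; Value→Mid; Plus→High; Premium→Low.
The unique mutual best reply is (Value, Mid), giving (16, 19).
Sequential outcome (Premium, Low) differs from the Nash profile (Value, Mid).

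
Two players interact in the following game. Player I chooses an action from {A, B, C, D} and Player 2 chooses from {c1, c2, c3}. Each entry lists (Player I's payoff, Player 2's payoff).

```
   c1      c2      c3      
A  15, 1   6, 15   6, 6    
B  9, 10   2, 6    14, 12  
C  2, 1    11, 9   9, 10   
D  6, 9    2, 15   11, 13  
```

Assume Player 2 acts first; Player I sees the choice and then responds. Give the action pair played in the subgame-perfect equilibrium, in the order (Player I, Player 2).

Solve by backward induction (Player 2 leads).
- c1 → Player I plays A (best of 15, 9, 2, 6); Player 2 gets 1.
- c2 → Player I plays C (best of 6, 2, 11, 2); Player 2 gets 9.
- c3 → Player I plays B (best of 6, 14, 9, 11); Player 2 gets 12.
Player 2's induced payoffs are 1, 9, 12, so Player 2 commits to c3. Subgame-perfect outcome: (B, c3) with payoffs (14, 12).

(B, c3)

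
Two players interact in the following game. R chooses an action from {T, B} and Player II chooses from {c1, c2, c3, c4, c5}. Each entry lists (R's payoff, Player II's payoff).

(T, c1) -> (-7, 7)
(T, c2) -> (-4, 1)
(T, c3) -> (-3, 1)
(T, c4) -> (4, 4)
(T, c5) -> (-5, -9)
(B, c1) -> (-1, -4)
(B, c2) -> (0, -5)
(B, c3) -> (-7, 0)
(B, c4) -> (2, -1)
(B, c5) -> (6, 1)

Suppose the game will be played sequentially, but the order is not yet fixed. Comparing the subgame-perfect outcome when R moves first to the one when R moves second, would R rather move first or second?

first

If R leads: Player II's best replies are T→c1, B→c5; R's induced payoffs -7, 6; outcome (B, c5), payoffs (6, 1).
If Player II leads: R's best replies are c1→B, c2→B, c3→T, c4→T, c5→B; Player II's induced payoffs -4, -5, 1, 4, 1; outcome (T, c4), payoffs (4, 4).
R gets 6 moving first and 4 moving second, so R prefers to move first.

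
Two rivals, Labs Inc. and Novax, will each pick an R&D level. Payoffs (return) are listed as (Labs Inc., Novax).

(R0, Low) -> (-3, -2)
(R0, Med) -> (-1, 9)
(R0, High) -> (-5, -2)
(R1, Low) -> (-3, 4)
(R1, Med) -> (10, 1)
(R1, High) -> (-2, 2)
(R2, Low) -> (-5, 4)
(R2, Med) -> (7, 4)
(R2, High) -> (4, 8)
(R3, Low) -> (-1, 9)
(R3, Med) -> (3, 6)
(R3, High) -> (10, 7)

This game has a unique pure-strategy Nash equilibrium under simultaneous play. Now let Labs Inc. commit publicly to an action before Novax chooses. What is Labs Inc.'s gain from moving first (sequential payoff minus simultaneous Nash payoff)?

Novax best-responds to each possible Labs Inc. move:
- R0 → Novax plays Med (best of -2, 9, -2); Labs Inc. gets -1.
- R1 → Novax plays Low (best of 4, 1, 2); Labs Inc. gets -3.
- R2 → Novax plays High (best of 4, 4, 8); Labs Inc. gets 4.
- R3 → Novax plays Low (best of 9, 6, 7); Labs Inc. gets -1.
Labs Inc.'s induced payoffs are -1, -3, 4, -1, so Labs Inc. commits to R2. Subgame-perfect outcome: (R2, High) with payoffs (4, 8).
Now find the simultaneous Nash equilibrium.
Labs Inc.'s best replies: Low→R3; Med→R1; High→R3.
Novax's best replies: R0→Med; R1→Low; R2→High; R3→Low.
The unique mutual best reply is (R3, Low), giving (-1, 9).
Labs Inc.'s commitment gain: 4 − -1 = 5.

5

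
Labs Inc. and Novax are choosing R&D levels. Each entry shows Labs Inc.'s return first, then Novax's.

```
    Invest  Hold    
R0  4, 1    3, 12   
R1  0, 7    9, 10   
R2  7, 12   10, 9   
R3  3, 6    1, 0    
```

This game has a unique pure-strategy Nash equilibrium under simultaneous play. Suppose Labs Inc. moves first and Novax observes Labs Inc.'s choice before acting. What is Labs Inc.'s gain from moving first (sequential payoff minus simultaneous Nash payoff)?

2

Backward induction with Labs Inc. moving first.
- R0 → Novax plays Hold (best of 1, 12); Labs Inc. gets 3.
- R1 → Novax plays Hold (best of 7, 10); Labs Inc. gets 9.
- R2 → Novax plays Invest (best of 12, 9); Labs Inc. gets 7.
- R3 → Novax plays Invest (best of 6, 0); Labs Inc. gets 3.
Labs Inc.'s induced payoffs are 3, 9, 7, 3, so Labs Inc. commits to R1. Subgame-perfect outcome: (R1, Hold) with payoffs (9, 10).
Now find the simultaneous Nash equilibrium.
Labs Inc.'s best replies: Invest→R2; Hold→R2.
Novax's best replies: R0→Hold; R1→Hold; R2→Invest; R3→Invest.
Only (R2, Invest) has each player best-responding; Nash payoffs (7, 12).
Labs Inc.'s commitment gain: 9 − 7 = 2.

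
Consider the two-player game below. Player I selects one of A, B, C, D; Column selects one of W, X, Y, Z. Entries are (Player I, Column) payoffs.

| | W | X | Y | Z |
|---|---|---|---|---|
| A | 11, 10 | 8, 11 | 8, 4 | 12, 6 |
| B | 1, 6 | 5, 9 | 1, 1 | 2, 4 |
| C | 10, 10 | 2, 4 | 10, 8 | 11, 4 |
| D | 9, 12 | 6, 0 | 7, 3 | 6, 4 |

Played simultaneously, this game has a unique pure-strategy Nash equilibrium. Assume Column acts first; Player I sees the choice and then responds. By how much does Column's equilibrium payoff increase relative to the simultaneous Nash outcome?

0

Player I best-responds to each possible Column move:
- W → Player I plays A (best of 11, 1, 10, 9); Column gets 10.
- X → Player I plays A (best of 8, 5, 2, 6); Column gets 11.
- Y → Player I plays C (best of 8, 1, 10, 7); Column gets 8.
- Z → Player I plays A (best of 12, 2, 11, 6); Column gets 6.
Among 10, 11, 8, 6, the best is 11 at X. Subgame-perfect outcome: (A, X) with payoffs (8, 11).
Under simultaneous play:
Player I's best replies: W→A; X→A; Y→C; Z→A.
Column's best replies: A→X; B→X; C→W; D→W.
The unique mutual best reply is (A, X), giving (8, 11).
Column's commitment gain: 11 − 11 = 0.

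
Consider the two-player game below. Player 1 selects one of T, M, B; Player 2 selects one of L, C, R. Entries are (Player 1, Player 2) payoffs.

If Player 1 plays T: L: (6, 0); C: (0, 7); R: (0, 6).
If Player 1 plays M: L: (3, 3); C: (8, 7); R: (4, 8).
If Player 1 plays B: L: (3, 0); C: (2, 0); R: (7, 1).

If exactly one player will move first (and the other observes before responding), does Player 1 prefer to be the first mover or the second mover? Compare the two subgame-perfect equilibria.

If Player 1 leads: Player 2's best replies are T→C, M→R, B→R; Player 1's induced payoffs 0, 4, 7; outcome (B, R), payoffs (7, 1).
If Player 2 leads: Player 1's best replies are L→T, C→M, R→B; Player 2's induced payoffs 0, 7, 1; outcome (M, C), payoffs (8, 7).
Player 1 gets 7 moving first and 8 moving second, so Player 1 prefers to move second.

second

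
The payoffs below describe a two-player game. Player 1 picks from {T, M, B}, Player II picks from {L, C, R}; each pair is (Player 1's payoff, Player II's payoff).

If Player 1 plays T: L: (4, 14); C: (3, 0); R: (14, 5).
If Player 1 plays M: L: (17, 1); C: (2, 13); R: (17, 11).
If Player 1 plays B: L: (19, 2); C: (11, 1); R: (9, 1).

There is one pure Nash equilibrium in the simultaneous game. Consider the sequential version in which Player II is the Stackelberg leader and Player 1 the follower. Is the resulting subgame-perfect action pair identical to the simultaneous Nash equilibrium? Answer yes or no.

Solve by backward induction (Player II leads).
- L: Player 1 compares 4, 17, 19 and picks B; Player II would get 2.
- C: Player 1 compares 3, 2, 11 and picks B; Player II would get 1.
- R: Player 1 compares 14, 17, 9 and picks M; Player II would get 11.
Player II's induced payoffs are 2, 1, 11, so Player II commits to R. Subgame-perfect outcome: (M, R) with payoffs (17, 11).
Under simultaneous play:
Player 1's best replies: L→B; C→B; R→M.
Player II's best replies: T→L; M→C; B→L.
Only (B, L) has each player best-responding; Nash payoffs (19, 2).
Sequential outcome (M, R) differs from the Nash profile (B, L).

no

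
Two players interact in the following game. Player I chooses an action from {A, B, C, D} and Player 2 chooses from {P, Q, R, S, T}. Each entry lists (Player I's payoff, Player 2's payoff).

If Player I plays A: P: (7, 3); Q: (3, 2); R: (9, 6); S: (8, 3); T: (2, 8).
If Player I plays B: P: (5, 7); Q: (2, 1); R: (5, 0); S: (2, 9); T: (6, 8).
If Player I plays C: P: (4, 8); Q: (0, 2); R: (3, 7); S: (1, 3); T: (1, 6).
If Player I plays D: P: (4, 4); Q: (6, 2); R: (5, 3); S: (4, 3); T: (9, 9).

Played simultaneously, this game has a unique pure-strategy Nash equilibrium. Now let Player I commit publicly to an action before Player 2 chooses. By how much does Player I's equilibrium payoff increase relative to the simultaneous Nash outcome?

Player 2 best-responds to each possible Player I move:
- A: BR = T, leader payoff 2.
- B: BR = S, leader payoff 2.
- C: BR = P, leader payoff 4.
- D: BR = T, leader payoff 9.
Among 2, 2, 4, 9, the best is 9 at D. Subgame-perfect outcome: (D, T) with payoffs (9, 9).
Under simultaneous play:
Player I's best replies: P→A; Q→D; R→A; S→A; T→D.
Player 2's best replies: A→T; B→S; C→P; D→T.
Only (D, T) has each player best-responding; Nash payoffs (9, 9).
Player I's commitment gain: 9 − 9 = 0.

0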